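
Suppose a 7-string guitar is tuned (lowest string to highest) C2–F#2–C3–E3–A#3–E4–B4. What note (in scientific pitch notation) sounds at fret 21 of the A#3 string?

The open A#3 string plus 21 semitones: A#–B–C–C#–…–F–F#–G.
The walk passes from B into C 2 times, so the octave number goes from 3 to 5.

G5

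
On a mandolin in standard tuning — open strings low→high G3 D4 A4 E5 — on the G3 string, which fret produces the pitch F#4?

F#4 is 11 semitones above the open G3 (G–G#–A–A#–…–E–F–F#), so it sits at fret 11.

11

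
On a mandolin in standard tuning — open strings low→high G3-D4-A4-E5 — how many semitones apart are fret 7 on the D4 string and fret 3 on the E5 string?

10 semitones

D4 at fret 7 → A4 (MIDI 69); E5 at fret 3 → G5 (MIDI 79).
69 − 79 = -10, so the two pitches are 10 semitones apart, with G5 the higher.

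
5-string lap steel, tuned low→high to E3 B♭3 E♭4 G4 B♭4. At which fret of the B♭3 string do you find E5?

E5 is 18 semitones above the open B♭3 (Bb–B–C–Db–…–D–Eb–E), so it sits at fret 18.

18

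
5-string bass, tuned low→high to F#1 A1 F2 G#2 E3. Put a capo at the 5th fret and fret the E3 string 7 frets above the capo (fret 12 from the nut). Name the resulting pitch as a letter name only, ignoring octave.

The capo raises the open E3 by 5 semitones to A3; fretting 7 more gives E3 + 5 + 7 = E3 + 12 semitones, landing on E.

E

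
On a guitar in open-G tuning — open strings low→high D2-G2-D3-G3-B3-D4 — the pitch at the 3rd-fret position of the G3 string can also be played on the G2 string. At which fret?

15

G3 at fret 3 is G3 + 3 semitones = A♯3.
The open G2 string is 12 semitones below the open G3, so the same pitch on the G2 string lies at fret 3 + 12 = 15.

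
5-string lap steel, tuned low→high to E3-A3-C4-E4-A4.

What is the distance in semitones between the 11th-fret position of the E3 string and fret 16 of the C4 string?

13 semitones

E3 at fret 11 → D#4 (MIDI 63); C4 at fret 16 → E5 (MIDI 76).
63 − 76 = -13, so the two pitches are 13 semitones apart, with E5 the higher.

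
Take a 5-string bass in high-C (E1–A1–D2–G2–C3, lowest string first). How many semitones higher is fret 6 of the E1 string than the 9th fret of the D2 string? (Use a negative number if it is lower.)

E1 at fret 6 → A♯1 (MIDI 34); D2 at fret 9 → B2 (MIDI 47).
34 − 47 = -13, so the two pitches are 13 semitones apart.

-13 semitones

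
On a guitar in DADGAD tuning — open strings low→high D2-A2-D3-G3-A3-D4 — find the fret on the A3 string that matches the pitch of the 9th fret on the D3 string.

2

Fret 9 on D3 is MIDI 50 + 9 = 59 (B3). On the A3 string (open MIDI 57), that pitch is 59 − 57 = fret 2.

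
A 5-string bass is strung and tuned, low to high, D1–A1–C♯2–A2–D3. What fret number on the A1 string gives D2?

5

D2 is 5 semitones above the open A1 (A–A#–B–C–C#–D), so it sits at fret 5.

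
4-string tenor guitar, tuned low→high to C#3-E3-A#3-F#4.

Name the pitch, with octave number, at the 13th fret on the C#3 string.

Each fret is one semitone, so C#3 + 13 = D4.

D4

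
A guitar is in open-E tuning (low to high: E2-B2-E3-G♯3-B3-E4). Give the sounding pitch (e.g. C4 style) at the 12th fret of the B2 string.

B3

B2 is MIDI 47. Adding 12 gives 59, which is B3.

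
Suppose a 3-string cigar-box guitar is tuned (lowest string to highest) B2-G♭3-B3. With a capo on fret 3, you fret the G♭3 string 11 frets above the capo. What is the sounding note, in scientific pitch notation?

A♭4

The capo raises the open G♭3 by 3 semitones to A3; fretting 11 more gives G♭3 + 3 + 11 = G♭3 + 14 semitones = A♭4.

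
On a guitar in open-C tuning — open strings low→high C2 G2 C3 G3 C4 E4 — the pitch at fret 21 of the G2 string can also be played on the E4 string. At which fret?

G2 at fret 21 is G2 + 21 semitones = E4.
The open E4 string is 21 semitones above the open G2, so the same pitch on the E4 string lies at fret 21 − 21 = 0.

0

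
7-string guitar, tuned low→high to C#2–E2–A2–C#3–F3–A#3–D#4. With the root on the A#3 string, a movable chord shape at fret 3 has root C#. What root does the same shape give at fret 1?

B

Moving from fret 3 to fret 1 shifts the root by -2 semitones.
C# down 2 semitones is B.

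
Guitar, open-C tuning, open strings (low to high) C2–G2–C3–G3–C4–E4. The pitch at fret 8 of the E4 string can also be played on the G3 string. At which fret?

Fret 8 on E4 is MIDI 64 + 8 = 72 (C5). On the G3 string (open MIDI 55), that pitch is 72 − 55 = fret 17.

17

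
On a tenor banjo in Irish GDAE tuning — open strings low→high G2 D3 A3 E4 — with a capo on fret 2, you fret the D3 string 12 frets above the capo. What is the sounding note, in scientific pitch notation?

The capo raises the open D3 by 2 semitones to E3; fretting 12 more gives D3 + 2 + 12 = D3 + 14 semitones = E4.

E4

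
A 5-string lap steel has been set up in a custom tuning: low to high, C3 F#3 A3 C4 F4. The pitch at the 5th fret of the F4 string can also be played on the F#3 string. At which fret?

16

F4 at fret 5 is F4 + 5 semitones = A#4.
The open F#3 string is 11 semitones below the open F4, so the same pitch on the F#3 string lies at fret 5 + 11 = 16.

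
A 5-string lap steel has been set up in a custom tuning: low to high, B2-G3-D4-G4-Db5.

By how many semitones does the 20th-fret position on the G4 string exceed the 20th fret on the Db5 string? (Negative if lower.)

-6 semitones

G4 at fret 20 → Eb6 (MIDI 87); Db5 at fret 20 → A6 (MIDI 93).
87 − 93 = -6, so the two pitches are 6 semitones apart.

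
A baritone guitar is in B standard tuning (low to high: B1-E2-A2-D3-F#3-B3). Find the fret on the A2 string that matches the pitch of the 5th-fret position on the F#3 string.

Fret 5 on F#3 is MIDI 54 + 5 = 59 (B3). On the A2 string (open MIDI 45), that pitch is 59 − 45 = fret 14.

14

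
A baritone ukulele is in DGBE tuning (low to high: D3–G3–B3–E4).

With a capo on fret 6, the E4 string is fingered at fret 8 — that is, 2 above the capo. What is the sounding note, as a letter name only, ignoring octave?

C

The capo raises the open E4 by 6 semitones to A#4; fretting 2 more gives E4 + 6 + 2 = E4 + 8 semitones, landing on C.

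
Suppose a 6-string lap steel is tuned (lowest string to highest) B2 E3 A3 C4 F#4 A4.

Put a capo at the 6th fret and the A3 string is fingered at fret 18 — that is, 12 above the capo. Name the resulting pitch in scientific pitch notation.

D#5

The capo raises the open A3 by 6 semitones to D#4; fretting 12 more gives A3 + 6 + 12 = A3 + 18 semitones = D#5.
(Also written Eb.)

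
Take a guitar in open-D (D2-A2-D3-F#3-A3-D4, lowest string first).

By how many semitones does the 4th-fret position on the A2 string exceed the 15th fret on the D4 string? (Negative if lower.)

A2 at fret 4 → C#3 (MIDI 49); D4 at fret 15 → F5 (MIDI 77).
49 − 77 = -28, so the two pitches are 28 semitones apart.

-28 semitones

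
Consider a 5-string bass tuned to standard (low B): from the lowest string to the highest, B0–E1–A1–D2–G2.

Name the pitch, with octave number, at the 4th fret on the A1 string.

A1 is MIDI 33. Adding 4 gives 37, which is C♯2.

C♯2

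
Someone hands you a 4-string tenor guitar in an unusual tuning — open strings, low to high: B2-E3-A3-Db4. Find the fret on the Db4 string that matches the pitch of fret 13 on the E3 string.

4

E3 at fret 13 is E3 + 13 semitones = F4.
The open Db4 string is 9 semitones above the open E3, so the same pitch on the Db4 string lies at fret 13 − 9 = 4.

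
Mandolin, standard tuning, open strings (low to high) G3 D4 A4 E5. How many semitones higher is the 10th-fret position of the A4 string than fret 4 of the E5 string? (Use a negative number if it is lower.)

A4 at fret 10 → G5 (MIDI 79); E5 at fret 4 → G♯5 (MIDI 80).
79 − 80 = -1, so the two pitches are 1 semitone apart.

-1 semitone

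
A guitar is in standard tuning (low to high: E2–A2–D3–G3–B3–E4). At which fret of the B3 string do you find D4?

3

D4 is 3 semitones above the open B3 (B–C–C#–D), so it sits at fret 3.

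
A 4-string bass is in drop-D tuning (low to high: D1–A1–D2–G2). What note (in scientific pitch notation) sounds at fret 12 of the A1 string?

Each fret is one semitone, so A1 + 12 = A2.

A2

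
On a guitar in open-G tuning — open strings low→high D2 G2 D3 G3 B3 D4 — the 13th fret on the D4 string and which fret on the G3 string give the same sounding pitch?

D4 at fret 13 is D4 + 13 semitones = D♯5.
The open G3 string is 7 semitones below the open D4, so the same pitch on the G3 string lies at fret 13 + 7 = 20.

20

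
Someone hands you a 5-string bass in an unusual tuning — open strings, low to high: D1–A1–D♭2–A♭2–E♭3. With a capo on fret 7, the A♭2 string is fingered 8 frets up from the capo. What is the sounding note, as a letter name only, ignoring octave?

The capo raises the open A♭2 by 7 semitones to E♭3; fretting 8 more gives A♭2 + 7 + 8 = A♭2 + 15 semitones, landing on B.

B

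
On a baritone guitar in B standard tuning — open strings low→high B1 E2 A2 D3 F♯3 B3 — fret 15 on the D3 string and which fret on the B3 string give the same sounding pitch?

6

D3 at fret 15 is D3 + 15 semitones = F4.
The open B3 string is 9 semitones above the open D3, so the same pitch on the B3 string lies at fret 15 − 9 = 6.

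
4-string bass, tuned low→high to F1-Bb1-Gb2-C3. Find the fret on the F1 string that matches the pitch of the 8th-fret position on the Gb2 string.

Gb2 at fret 8 is Gb2 + 8 semitones = D3.
The open F1 string is 13 semitones below the open Gb2, so the same pitch on the F1 string lies at fret 8 + 13 = 21.

21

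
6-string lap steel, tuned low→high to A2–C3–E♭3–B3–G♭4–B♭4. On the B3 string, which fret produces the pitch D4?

3

D4 is 3 semitones above the open B3 (B–C–Db–D), so it sits at fret 3.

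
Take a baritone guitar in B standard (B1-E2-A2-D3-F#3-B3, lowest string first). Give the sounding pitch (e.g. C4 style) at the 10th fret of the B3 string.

The open B3 string plus 10 semitones: B–C–C#–D–…–G–G#–A.
The walk passes from B into C once, so the octave number goes from 3 to 4.

A4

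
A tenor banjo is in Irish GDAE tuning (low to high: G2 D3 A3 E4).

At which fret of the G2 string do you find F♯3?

11

F♯3 is 11 semitones above the open G2 (G–G#–A–A#–…–E–F–F#), so it sits at fret 11.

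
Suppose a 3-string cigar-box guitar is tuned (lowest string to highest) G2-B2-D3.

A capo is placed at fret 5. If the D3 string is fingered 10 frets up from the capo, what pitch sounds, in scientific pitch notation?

The capo raises the open D3 by 5 semitones to G3; fretting 10 more gives D3 + 5 + 10 = D3 + 15 semitones = F4.

F4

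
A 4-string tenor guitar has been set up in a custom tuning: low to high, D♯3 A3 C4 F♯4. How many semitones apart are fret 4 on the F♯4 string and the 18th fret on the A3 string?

F♯4 at fret 4 → A♯4 (MIDI 70); A3 at fret 18 → D♯5 (MIDI 75).
70 − 75 = -5, so the two pitches are 5 semitones apart, with D♯5 the higher.

5 semitones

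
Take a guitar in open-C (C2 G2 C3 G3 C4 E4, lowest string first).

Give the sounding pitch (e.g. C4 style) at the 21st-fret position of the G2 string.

E4

Each fret is one semitone, so G2 + 21 = E4.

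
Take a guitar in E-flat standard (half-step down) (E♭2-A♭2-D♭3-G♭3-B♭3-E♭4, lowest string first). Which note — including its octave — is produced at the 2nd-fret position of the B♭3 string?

C4

B♭3 is MIDI 58. Adding 2 gives 60, which is C4.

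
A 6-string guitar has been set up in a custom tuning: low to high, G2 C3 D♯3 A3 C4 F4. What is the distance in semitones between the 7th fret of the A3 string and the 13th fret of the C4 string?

A3 at fret 7 → E4 (MIDI 64); C4 at fret 13 → C♯5 (MIDI 73).
64 − 73 = -9, so the two pitches are 9 semitones apart, with C♯5 the higher.

9 semitones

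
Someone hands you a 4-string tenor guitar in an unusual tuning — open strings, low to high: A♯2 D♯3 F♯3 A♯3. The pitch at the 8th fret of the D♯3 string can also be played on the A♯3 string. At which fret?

1

D♯3 at fret 8 is D♯3 + 8 semitones = B3.
The open A♯3 string is 7 semitones above the open D♯3, so the same pitch on the A♯3 string lies at fret 8 − 7 = 1.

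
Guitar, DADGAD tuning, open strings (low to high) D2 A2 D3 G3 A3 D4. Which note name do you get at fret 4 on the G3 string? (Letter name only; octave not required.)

The open G3 string plus 4 semitones: G–G#–A–A#–B.

B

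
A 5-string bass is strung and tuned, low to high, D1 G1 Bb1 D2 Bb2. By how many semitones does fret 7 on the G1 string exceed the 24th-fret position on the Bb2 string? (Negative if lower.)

G1 at fret 7 → D2 (MIDI 38); Bb2 at fret 24 → Bb4 (MIDI 70).
38 − 70 = -32, so the two pitches are 32 semitones apart.

-32 semitones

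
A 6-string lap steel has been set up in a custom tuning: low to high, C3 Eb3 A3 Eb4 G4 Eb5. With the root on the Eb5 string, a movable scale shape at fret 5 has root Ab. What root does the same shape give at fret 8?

B

Moving from fret 5 to fret 8 shifts the root by 3 semitones.
Ab up 3 semitones is B.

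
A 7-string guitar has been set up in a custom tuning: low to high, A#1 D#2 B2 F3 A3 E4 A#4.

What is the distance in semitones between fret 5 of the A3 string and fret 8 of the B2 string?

A3 at fret 5 → D4 (MIDI 62); B2 at fret 8 → G3 (MIDI 55).
62 − 55 = 7, so the two pitches are 7 semitones apart, with D4 the higher.

7 semitones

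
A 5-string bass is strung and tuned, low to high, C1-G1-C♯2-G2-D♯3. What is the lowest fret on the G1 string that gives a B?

4

From G1, count semitones up the chromatic scale until reaching B: G–G#–A–A#–B — 4 steps.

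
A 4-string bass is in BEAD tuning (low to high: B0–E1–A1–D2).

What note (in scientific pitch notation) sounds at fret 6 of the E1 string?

The open E1 string plus 6 semitones: E–F–F#–G–G#–A–A#.
No B→C boundary is crossed, so the octave stays at 1.

A#1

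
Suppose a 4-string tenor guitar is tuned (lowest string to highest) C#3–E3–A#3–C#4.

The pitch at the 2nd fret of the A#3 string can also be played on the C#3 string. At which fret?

11

A#3 at fret 2 is A#3 + 2 semitones = C4.
The open C#3 string is 9 semitones below the open A#3, so the same pitch on the C#3 string lies at fret 2 + 9 = 11.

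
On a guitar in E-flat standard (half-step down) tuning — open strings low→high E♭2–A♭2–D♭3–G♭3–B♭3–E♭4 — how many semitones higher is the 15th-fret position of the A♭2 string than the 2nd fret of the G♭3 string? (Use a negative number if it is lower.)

A♭2 at fret 15 → B3 (MIDI 59); G♭3 at fret 2 → A♭3 (MIDI 56).
59 − 56 = 3, so the two pitches are 3 semitones apart.

3 semitones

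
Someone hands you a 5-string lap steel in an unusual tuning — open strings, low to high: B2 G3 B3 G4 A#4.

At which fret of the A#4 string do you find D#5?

D#5 is 5 semitones above the open A#4 (A#–B–C–C#–D–D#), so it sits at fret 5.

5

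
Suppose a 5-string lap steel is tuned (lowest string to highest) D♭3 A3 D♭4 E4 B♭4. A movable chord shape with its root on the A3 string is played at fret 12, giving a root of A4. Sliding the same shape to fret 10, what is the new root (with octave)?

Moving from fret 12 to fret 10 shifts the root by -2 semitones.
A4 down 2 semitones is G4.

G4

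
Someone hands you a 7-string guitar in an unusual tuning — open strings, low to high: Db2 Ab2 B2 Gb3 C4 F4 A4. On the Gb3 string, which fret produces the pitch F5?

F5 is 23 semitones above the open Gb3 (Gb–G–Ab–A–…–Eb–E–F), so it sits at fret 23.

23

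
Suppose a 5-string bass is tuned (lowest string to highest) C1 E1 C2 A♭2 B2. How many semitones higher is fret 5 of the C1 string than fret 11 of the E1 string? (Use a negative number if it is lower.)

-10 semitones

C1 at fret 5 → F1 (MIDI 29); E1 at fret 11 → E♭2 (MIDI 39).
29 − 39 = -10, so the two pitches are 10 semitones apart.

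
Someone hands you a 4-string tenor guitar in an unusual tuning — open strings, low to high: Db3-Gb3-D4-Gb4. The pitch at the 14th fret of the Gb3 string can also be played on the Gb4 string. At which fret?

Fret 14 on Gb3 is MIDI 54 + 14 = 68 (Ab4). On the Gb4 string (open MIDI 66), that pitch is 68 − 66 = fret 2.

2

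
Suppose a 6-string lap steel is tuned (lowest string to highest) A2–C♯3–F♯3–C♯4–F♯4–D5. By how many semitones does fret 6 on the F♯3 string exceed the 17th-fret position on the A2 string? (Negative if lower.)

-2 semitones

F♯3 at fret 6 → C4 (MIDI 60); A2 at fret 17 → D4 (MIDI 62).
60 − 62 = -2, so the two pitches are 2 semitones apart.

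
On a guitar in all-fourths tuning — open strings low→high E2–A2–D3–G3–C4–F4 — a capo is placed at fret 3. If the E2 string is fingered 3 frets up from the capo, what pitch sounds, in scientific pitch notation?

A♯2

The capo raises the open E2 by 3 semitones to G2; fretting 3 more gives E2 + 3 + 3 = E2 + 6 semitones = A♯2.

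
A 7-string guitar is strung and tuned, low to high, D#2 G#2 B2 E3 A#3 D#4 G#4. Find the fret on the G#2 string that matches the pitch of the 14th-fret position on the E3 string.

Fret 14 on E3 is MIDI 52 + 14 = 66 (F#4). On the G#2 string (open MIDI 44), that pitch is 66 − 44 = fret 22.

22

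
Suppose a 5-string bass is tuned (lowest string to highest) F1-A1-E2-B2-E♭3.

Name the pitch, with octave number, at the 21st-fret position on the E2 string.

D♭4

The open E2 string plus 21 semitones: E–F–Gb–G–…–B–C–Db.
The walk passes from B into C 2 times, so the octave number goes from 2 to 4.
(Equivalently spelled C♯4.)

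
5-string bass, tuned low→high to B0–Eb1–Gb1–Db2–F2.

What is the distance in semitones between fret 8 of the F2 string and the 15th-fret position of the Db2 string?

3 semitones

F2 at fret 8 → Db3 (MIDI 49); Db2 at fret 15 → E3 (MIDI 52).
49 − 52 = -3, so the two pitches are 3 semitones apart, with E3 the higher.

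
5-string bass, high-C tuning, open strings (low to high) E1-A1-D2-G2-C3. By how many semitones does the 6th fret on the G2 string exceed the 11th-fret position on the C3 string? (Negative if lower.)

-10 semitones

G2 at fret 6 → C♯3 (MIDI 49); C3 at fret 11 → B3 (MIDI 59).
49 − 59 = -10, so the two pitches are 10 semitones apart.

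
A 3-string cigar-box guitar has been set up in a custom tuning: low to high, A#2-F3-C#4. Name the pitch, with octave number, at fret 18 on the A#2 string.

A#2 is MIDI 46. Adding 18 gives 64, which is E4.

E4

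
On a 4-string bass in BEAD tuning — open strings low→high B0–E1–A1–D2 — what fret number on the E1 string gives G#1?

4

G#1 is 4 semitones above the open E1 (E–F–F#–G–G#), so it sits at fret 4.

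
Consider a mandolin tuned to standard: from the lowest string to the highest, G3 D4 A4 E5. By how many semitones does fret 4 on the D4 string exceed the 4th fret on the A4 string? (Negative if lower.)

-7 semitones

D4 at fret 4 → F#4 (MIDI 66); A4 at fret 4 → C#5 (MIDI 73).
66 − 73 = -7, so the two pitches are 7 semitones apart.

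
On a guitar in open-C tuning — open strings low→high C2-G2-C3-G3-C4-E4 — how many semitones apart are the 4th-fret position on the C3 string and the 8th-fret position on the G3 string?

C3 at fret 4 → E3 (MIDI 52); G3 at fret 8 → D#4 (MIDI 63).
52 − 63 = -11, so the two pitches are 11 semitones apart, with D#4 the higher.

11 semitones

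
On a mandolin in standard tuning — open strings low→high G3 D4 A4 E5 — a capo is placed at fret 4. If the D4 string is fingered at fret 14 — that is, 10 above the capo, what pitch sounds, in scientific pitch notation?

E5

The capo raises the open D4 by 4 semitones to F#4; fretting 10 more gives D4 + 4 + 10 = D4 + 14 semitones = E5.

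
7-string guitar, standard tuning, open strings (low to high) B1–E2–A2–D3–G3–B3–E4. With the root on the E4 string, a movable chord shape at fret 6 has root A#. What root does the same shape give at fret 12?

E

Moving from fret 6 to fret 12 shifts the root by 6 semitones.
A# up 6 semitones is E.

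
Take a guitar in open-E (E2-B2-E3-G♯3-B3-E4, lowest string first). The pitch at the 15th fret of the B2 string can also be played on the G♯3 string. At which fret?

6

B2 at fret 15 is B2 + 15 semitones = D4.
The open G♯3 string is 9 semitones above the open B2, so the same pitch on the G♯3 string lies at fret 15 − 9 = 6.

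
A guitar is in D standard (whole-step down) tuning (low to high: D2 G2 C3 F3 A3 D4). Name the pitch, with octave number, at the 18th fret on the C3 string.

F#4

Each fret is one semitone, so C3 + 18 = F#4.
(Equivalently spelled Gb4.)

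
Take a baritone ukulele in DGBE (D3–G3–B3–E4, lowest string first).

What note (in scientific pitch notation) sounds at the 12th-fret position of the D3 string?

D3 is MIDI 50. Adding 12 gives 62, which is D4.

D4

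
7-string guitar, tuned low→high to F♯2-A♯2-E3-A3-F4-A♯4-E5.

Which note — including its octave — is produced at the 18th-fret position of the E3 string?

E3 is MIDI 52. Adding 18 gives 70, which is A♯4.
(Equivalently spelled B♭4.)

A♯4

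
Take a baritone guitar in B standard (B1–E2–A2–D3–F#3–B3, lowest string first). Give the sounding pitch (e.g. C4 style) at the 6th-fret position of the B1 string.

F2

The open B1 string plus 6 semitones: B–C–C#–D–D#–E–F.
The walk passes from B into C once, so the octave number goes from 1 to 2.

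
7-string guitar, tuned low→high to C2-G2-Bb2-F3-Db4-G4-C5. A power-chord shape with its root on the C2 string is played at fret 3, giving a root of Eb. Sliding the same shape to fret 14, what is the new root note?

D

Moving from fret 3 to fret 14 shifts the root by 11 semitones.
Eb up 11 semitones is D.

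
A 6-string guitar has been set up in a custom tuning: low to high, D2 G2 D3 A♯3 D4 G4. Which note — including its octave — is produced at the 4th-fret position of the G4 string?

B4

Each fret is one semitone, so G4 + 4 = B4.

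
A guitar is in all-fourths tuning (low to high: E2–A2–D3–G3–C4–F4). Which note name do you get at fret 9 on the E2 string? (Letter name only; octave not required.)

C♯

Each fret is one semitone, so E2 + 9 = C♯.
(Equivalently spelled D♭.)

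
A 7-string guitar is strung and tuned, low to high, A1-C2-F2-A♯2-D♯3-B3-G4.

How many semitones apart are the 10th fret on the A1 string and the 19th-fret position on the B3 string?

35 semitones

A1 at fret 10 → G2 (MIDI 43); B3 at fret 19 → F♯5 (MIDI 78).
43 − 78 = -35, so the two pitches are 35 semitones apart, with F♯5 the higher.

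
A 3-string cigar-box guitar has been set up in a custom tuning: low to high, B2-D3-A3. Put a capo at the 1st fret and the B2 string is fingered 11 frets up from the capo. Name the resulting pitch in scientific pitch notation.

The capo raises the open B2 by 1 semitone to C3; fretting 11 more gives B2 + 1 + 11 = B2 + 12 semitones = B3.

B3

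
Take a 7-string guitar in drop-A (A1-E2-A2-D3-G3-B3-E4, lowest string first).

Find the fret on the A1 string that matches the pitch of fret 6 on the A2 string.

18

Fret 6 on A2 is MIDI 45 + 6 = 51 (D#3). On the A1 string (open MIDI 33), that pitch is 51 − 33 = fret 18.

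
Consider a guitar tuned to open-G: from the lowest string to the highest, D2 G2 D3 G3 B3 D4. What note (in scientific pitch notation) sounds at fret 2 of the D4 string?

E4

D4 is MIDI 62. Adding 2 gives 64, which is E4.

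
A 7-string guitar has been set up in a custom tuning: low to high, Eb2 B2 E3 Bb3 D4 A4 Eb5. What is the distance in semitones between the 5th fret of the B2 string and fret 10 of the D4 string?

B2 at fret 5 → E3 (MIDI 52); D4 at fret 10 → C5 (MIDI 72).
52 − 72 = -20, so the two pitches are 20 semitones apart, with C5 the higher.

20 semitones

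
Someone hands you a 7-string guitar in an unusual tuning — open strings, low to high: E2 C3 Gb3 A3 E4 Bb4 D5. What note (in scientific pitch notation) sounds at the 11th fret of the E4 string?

Each fret is one semitone, so E4 + 11 = Eb5.

Eb5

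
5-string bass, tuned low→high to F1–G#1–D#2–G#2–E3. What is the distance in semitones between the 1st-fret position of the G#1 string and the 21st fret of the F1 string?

17 semitones

G#1 at fret 1 → A1 (MIDI 33); F1 at fret 21 → D3 (MIDI 50).
33 − 50 = -17, so the two pitches are 17 semitones apart, with D3 the higher.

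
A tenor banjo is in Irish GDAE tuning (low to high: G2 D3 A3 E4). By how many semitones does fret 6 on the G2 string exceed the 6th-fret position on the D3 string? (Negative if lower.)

G2 at fret 6 → C#3 (MIDI 49); D3 at fret 6 → G#3 (MIDI 56).
49 − 56 = -7, so the two pitches are 7 semitones apart.

-7 semitones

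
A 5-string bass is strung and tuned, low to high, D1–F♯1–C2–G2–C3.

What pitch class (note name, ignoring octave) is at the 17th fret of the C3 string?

Each fret is one semitone, so C3 + 17 = F.

F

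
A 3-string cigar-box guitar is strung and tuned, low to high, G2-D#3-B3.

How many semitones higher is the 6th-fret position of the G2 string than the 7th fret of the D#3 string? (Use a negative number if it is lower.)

-9 semitones

G2 at fret 6 → C#3 (MIDI 49); D#3 at fret 7 → A#3 (MIDI 58).
49 − 58 = -9, so the two pitches are 9 semitones apart.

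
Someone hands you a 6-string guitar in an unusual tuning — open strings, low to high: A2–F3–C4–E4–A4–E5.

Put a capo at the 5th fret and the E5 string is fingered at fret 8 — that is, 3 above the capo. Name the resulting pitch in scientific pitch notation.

The capo raises the open E5 by 5 semitones to A5; fretting 3 more gives E5 + 5 + 3 = E5 + 8 semitones = C6.

C6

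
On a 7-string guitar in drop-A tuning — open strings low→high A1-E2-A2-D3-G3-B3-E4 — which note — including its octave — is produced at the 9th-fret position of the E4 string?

E4 is MIDI 64. Adding 9 gives 73, which is C#5.

C#5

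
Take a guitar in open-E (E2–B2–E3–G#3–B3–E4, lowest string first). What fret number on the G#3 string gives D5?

D5 is 18 semitones above the open G#3 (G#–A–A#–B–…–C–C#–D), so it sits at fret 18.

18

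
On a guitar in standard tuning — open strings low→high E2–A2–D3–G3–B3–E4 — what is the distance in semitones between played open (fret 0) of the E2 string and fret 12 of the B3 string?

E2 at fret 0 → E2 (MIDI 40); B3 at fret 12 → B4 (MIDI 71).
40 − 71 = -31, so the two pitches are 31 semitones apart, with B4 the higher.

31 semitones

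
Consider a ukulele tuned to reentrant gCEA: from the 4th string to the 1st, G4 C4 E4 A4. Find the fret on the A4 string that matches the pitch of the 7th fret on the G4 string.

5

Fret 7 on G4 is MIDI 67 + 7 = 74 (D5). On the A4 string (open MIDI 69), that pitch is 74 − 69 = fret 5.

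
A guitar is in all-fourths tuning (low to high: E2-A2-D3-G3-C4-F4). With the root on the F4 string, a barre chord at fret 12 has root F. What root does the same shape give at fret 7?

Moving from fret 12 to fret 7 shifts the root by -5 semitones.
F down 5 semitones is C.

C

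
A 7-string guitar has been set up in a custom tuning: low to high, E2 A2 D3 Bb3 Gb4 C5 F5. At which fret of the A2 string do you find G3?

10

G3 is 10 semitones above the open A2 (A–Bb–B–C–…–F–Gb–G), so it sits at fret 10.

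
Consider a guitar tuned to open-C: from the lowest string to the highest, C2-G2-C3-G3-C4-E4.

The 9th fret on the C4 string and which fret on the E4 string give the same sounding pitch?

Fret 9 on C4 is MIDI 60 + 9 = 69 (A4). On the E4 string (open MIDI 64), that pitch is 69 − 64 = fret 5.

5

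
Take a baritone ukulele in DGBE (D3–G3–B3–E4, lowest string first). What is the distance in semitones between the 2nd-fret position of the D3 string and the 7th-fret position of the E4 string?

D3 at fret 2 → E3 (MIDI 52); E4 at fret 7 → B4 (MIDI 71).
52 − 71 = -19, so the two pitches are 19 semitones apart, with B4 the higher.

19 semitones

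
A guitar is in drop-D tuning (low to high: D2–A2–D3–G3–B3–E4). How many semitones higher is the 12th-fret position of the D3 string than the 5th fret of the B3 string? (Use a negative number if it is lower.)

D3 at fret 12 → D4 (MIDI 62); B3 at fret 5 → E4 (MIDI 64).
62 − 64 = -2, so the two pitches are 2 semitones apart.

-2 semitones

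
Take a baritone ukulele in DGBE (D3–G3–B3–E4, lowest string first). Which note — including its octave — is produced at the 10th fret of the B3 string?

A4

The open B3 string plus 10 semitones: B–C–C#–D–…–G–G#–A.
The walk passes from B into C once, so the octave number goes from 3 to 4.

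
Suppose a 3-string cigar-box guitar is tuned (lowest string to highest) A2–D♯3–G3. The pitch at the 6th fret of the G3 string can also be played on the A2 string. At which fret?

16

Fret 6 on G3 is MIDI 55 + 6 = 61 (C♯4). On the A2 string (open MIDI 45), that pitch is 61 − 45 = fret 16.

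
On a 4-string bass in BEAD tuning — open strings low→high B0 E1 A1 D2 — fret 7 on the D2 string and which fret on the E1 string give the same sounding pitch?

17

D2 at fret 7 is D2 + 7 semitones = A2.
The open E1 string is 10 semitones below the open D2, so the same pitch on the E1 string lies at fret 7 + 10 = 17.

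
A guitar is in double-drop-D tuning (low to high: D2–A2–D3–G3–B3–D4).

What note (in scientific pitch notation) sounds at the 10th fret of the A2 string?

G3

A2 is MIDI 45. Adding 10 gives 55, which is G3.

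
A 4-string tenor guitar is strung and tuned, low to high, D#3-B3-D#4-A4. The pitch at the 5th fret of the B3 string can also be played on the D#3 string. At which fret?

Fret 5 on B3 is MIDI 59 + 5 = 64 (E4). On the D#3 string (open MIDI 51), that pitch is 64 − 51 = fret 13.

13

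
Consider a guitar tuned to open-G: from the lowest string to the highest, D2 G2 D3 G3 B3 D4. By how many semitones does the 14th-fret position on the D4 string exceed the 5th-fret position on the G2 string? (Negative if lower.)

28 semitones

D4 at fret 14 → E5 (MIDI 76); G2 at fret 5 → C3 (MIDI 48).
76 − 48 = 28, so the two pitches are 28 semitones apart.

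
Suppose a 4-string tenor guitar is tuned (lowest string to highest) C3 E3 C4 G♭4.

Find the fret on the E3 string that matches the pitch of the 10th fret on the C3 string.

6

C3 at fret 10 is C3 + 10 semitones = B♭3.
The open E3 string is 4 semitones above the open C3, so the same pitch on the E3 string lies at fret 10 − 4 = 6.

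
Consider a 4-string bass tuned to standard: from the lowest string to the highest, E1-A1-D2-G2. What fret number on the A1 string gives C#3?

16

C#3 is 16 semitones above the open A1 (A–A#–B–C–…–B–C–C#), so it sits at fret 16.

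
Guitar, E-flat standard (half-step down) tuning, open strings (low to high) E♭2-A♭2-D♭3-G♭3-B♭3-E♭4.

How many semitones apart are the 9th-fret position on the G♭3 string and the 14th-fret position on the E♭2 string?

10 semitones

G♭3 at fret 9 → E♭4 (MIDI 63); E♭2 at fret 14 → F3 (MIDI 53).
63 − 53 = 10, so the two pitches are 10 semitones apart, with E♭4 the higher.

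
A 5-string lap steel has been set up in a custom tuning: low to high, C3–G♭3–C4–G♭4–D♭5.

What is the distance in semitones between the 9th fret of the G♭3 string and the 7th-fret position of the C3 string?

G♭3 at fret 9 → E♭4 (MIDI 63); C3 at fret 7 → G3 (MIDI 55).
63 − 55 = 8, so the two pitches are 8 semitones apart, with E♭4 the higher.

8 semitones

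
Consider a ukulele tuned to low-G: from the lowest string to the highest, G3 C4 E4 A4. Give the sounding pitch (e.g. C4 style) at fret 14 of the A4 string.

A4 is MIDI 69. Adding 14 gives 83, which is B5.

B5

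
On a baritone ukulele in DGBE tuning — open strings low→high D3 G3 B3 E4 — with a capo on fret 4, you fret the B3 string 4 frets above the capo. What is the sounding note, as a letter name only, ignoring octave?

The capo raises the open B3 by 4 semitones to D#4; fretting 4 more gives B3 + 4 + 4 = B3 + 8 semitones, landing on G.

G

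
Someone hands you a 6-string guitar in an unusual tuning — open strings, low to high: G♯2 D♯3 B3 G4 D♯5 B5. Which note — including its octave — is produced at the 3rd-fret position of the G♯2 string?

Each fret is one semitone, so G♯2 + 3 = B2.

B2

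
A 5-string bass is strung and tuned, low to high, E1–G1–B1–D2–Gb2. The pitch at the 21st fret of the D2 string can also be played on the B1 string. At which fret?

D2 at fret 21 is D2 + 21 semitones = B3.
The open B1 string is 3 semitones below the open D2, so the same pitch on the B1 string lies at fret 21 + 3 = 24.

24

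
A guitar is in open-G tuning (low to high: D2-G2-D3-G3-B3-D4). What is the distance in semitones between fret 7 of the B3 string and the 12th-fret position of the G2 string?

11 semitones

B3 at fret 7 → F#4 (MIDI 66); G2 at fret 12 → G3 (MIDI 55).
66 − 55 = 11, so the two pitches are 11 semitones apart, with F#4 the higher.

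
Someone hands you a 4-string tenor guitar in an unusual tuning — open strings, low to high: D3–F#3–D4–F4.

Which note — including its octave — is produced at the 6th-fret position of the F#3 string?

The open F#3 string plus 6 semitones: F#–G–G#–A–A#–B–C.
The walk passes from B into C once, so the octave number goes from 3 to 4.

C4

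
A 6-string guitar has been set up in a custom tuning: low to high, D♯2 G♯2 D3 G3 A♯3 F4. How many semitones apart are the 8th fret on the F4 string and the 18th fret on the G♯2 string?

11 semitones

F4 at fret 8 → C♯5 (MIDI 73); G♯2 at fret 18 → D4 (MIDI 62).
73 − 62 = 11, so the two pitches are 11 semitones apart, with C♯5 the higher.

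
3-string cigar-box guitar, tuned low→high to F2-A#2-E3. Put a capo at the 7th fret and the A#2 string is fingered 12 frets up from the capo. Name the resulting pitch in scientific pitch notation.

The capo raises the open A#2 by 7 semitones to F3; fretting 12 more gives A#2 + 7 + 12 = A#2 + 19 semitones = F4.

F4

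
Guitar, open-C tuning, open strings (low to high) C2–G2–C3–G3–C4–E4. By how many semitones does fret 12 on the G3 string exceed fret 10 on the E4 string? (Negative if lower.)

-7 semitones

G3 at fret 12 → G4 (MIDI 67); E4 at fret 10 → D5 (MIDI 74).
67 − 74 = -7, so the two pitches are 7 semitones apart.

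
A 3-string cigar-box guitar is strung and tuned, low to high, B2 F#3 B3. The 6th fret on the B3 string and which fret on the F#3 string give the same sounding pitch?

B3 at fret 6 is B3 + 6 semitones = F4.
The open F#3 string is 5 semitones below the open B3, so the same pitch on the F#3 string lies at fret 6 + 5 = 11.

11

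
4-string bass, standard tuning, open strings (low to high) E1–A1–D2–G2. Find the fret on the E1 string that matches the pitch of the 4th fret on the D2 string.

Fret 4 on D2 is MIDI 38 + 4 = 42 (F#2). On the E1 string (open MIDI 28), that pitch is 42 − 28 = fret 14.

14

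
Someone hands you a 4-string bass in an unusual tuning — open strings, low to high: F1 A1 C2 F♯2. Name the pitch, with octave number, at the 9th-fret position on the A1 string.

F♯2

A1 is MIDI 33. Adding 9 gives 42, which is F♯2.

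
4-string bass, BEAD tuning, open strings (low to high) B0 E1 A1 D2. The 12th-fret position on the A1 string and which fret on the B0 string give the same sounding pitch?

22

A1 at fret 12 is A1 + 12 semitones = A2.
The open B0 string is 10 semitones below the open A1, so the same pitch on the B0 string lies at fret 12 + 10 = 22.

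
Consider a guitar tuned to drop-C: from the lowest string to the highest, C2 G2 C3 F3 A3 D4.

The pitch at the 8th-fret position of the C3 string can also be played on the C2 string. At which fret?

Fret 8 on C3 is MIDI 48 + 8 = 56 (G♯3). On the C2 string (open MIDI 36), that pitch is 56 − 36 = fret 20.

20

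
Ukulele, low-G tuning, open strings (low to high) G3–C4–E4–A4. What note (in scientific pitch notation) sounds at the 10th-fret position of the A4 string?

A4 is MIDI 69. Adding 10 gives 79, which is G5.

G5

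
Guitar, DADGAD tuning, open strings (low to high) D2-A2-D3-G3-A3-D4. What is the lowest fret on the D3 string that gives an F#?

4

From D3, count semitones up the chromatic scale until reaching F#: D–D#–E–F–F# — 4 steps.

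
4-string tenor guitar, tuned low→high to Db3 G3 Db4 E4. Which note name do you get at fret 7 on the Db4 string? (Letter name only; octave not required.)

Ab

The open Db4 string plus 7 semitones: Db–D–Eb–E–F–Gb–G–Ab.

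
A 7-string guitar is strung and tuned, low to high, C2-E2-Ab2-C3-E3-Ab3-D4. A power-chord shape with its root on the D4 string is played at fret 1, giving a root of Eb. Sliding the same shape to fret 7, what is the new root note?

A

Moving from fret 1 to fret 7 shifts the root by 6 semitones.
Eb up 6 semitones is A.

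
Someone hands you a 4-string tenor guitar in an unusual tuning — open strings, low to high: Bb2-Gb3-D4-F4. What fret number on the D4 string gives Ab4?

6

Ab4 is 6 semitones above the open D4 (D–Eb–E–F–Gb–G–Ab), so it sits at fret 6.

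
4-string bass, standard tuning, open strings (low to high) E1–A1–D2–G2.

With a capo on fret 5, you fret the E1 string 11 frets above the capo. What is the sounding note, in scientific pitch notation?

G#2

The capo raises the open E1 by 5 semitones to A1; fretting 11 more gives E1 + 5 + 11 = E1 + 16 semitones = G#2.
(Also written Ab.)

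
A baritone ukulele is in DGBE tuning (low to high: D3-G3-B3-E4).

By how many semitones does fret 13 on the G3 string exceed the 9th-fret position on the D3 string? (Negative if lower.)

9 semitones

G3 at fret 13 → G#4 (MIDI 68); D3 at fret 9 → B3 (MIDI 59).
68 − 59 = 9, so the two pitches are 9 semitones apart.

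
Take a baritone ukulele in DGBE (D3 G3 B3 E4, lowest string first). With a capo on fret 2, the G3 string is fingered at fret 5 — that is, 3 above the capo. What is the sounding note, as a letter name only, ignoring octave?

The capo raises the open G3 by 2 semitones to A3; fretting 3 more gives G3 + 2 + 3 = G3 + 5 semitones, landing on C.

C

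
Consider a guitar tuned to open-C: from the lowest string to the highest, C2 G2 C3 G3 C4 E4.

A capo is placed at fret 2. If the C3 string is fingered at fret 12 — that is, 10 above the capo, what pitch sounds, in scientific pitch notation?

C4

The capo raises the open C3 by 2 semitones to D3; fretting 10 more gives C3 + 2 + 10 = C3 + 12 semitones = C4.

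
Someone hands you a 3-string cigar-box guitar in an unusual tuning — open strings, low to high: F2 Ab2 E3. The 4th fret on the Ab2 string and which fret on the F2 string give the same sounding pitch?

7

Fret 4 on Ab2 is MIDI 44 + 4 = 48 (C3). On the F2 string (open MIDI 41), that pitch is 48 − 41 = fret 7.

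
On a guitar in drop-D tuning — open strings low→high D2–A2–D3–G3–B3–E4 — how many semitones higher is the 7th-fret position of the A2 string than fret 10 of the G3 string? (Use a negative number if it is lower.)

A2 at fret 7 → E3 (MIDI 52); G3 at fret 10 → F4 (MIDI 65).
52 − 65 = -13, so the two pitches are 13 semitones apart.

-13 semitones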